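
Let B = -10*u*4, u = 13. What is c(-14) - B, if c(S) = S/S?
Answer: 521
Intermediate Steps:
c(S) = 1
B = -520 (B = -10*13*4 = -130*4 = -520)
c(-14) - B = 1 - 1*(-520) = 1 + 520 = 521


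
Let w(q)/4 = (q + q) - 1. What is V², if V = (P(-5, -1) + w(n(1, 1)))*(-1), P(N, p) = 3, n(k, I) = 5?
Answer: 1521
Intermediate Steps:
w(q) = -4 + 8*q (w(q) = 4*((q + q) - 1) = 4*(2*q - 1) = 4*(-1 + 2*q) = -4 + 8*q)
V = -39 (V = (3 + (-4 + 8*5))*(-1) = (3 + (-4 + 40))*(-1) = (3 + 36)*(-1) = 39*(-1) = -39)
V² = (-39)² = 1521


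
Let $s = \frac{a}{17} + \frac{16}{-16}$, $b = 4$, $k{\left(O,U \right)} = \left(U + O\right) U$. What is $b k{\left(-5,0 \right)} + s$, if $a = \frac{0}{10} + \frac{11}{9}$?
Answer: $- \frac{142}{153} \approx -0.9281$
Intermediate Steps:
$k{\left(O,U \right)} = U \left(O + U\right)$ ($k{\left(O,U \right)} = \left(O + U\right) U = U \left(O + U\right)$)
$a = \frac{11}{9}$ ($a = 0 \cdot \frac{1}{10} + 11 \cdot \frac{1}{9} = 0 + \frac{11}{9} = \frac{11}{9} \approx 1.2222$)
$s = - \frac{142}{153}$ ($s = \frac{11}{9 \cdot 17} + \frac{16}{-16} = \frac{11}{9} \cdot \frac{1}{17} + 16 \left(- \frac{1}{16}\right) = \frac{11}{153} - 1 = - \frac{142}{153} \approx -0.9281$)
$b k{\left(-5,0 \right)} + s = 4 \cdot 0 \left(-5 + 0\right) - \frac{142}{153} = 4 \cdot 0 \left(-5\right) - \frac{142}{153} = 4 \cdot 0 - \frac{142}{153} = 0 - \frac{142}{153} = - \frac{142}{153}$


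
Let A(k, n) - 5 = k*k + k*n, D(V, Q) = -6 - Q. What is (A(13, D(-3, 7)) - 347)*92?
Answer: -31464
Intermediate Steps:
A(k, n) = 5 + k**2 + k*n (A(k, n) = 5 + (k*k + k*n) = 5 + (k**2 + k*n) = 5 + k**2 + k*n)
(A(13, D(-3, 7)) - 347)*92 = ((5 + 13**2 + 13*(-6 - 1*7)) - 347)*92 = ((5 + 169 + 13*(-6 - 7)) - 347)*92 = ((5 + 169 + 13*(-13)) - 347)*92 = ((5 + 169 - 169) - 347)*92 = (5 - 347)*92 = -342*92 = -31464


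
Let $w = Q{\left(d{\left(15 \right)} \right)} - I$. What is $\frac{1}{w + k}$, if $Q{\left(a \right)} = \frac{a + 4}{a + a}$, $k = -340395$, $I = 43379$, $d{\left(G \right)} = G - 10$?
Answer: $- \frac{10}{3837731} \approx -2.6057 \cdot 10^{-6}$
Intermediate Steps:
$d{\left(G \right)} = -10 + G$
$Q{\left(a \right)} = \frac{4 + a}{2 a}$
$w = - \frac{433781}{10}$ ($w = \frac{4 + \left(-10 + 15\right)}{2 \left(-10 + 15\right)} - 43379 = \frac{4 + 5}{2 \cdot 5} - 43379 = \frac{1}{2} \cdot \frac{1}{5} \cdot 9 - 43379 = \frac{9}{10} - 43379 = - \frac{433781}{10} \approx -43378.0$)
$\frac{1}{w + k} = \frac{1}{- \frac{433781}{10} - 340395} = \frac{1}{- \frac{3837731}{10}} = - \frac{10}{3837731}$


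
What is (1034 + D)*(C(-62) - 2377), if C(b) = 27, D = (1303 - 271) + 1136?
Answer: -7524700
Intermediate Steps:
D = 2168 (D = 1032 + 1136 = 2168)
(1034 + D)*(C(-62) - 2377) = (1034 + 2168)*(27 - 2377) = 3202*(-2350) = -7524700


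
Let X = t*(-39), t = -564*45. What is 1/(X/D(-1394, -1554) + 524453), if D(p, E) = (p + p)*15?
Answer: 697/365527244 ≈ 1.9068e-6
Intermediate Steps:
D(p, E) = 30*p (D(p, E) = (2*p)*15 = 30*p)
t = -25380
X = 989820 (X = -25380*(-39) = 989820)
1/(X/D(-1394, -1554) + 524453) = 1/(989820/((30*(-1394))) + 524453) = 1/(989820/(-41820) + 524453) = 1/(989820*(-1/41820) + 524453) = 1/(-16497/697 + 524453) = 1/(365527244/697) = 697/365527244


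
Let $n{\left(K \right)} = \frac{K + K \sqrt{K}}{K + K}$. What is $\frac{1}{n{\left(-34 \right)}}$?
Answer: $\frac{2}{35} - \frac{2 i \sqrt{34}}{35} \approx 0.057143 - 0.3332 i$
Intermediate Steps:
$n{\left(K \right)} = \frac{K + K^{\frac{3}{2}}}{2 K}$
$\frac{1}{n{\left(-34 \right)}} = \frac{1}{\frac{1}{2} + \frac{\sqrt{-34}}{2}} = \frac{1}{\frac{1}{2} + \frac{i \sqrt{34}}{2}}$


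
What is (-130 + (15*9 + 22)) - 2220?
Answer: -2193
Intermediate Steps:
(-130 + (15*9 + 22)) - 2220 = (-130 + (135 + 22)) - 2220 = (-130 + 157) - 2220 = 27 - 2220 = -2193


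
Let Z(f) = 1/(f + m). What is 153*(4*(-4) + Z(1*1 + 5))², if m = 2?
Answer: 2467737/64 ≈ 38558.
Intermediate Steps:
Z(f) = 1/(2 + f) (Z(f) = 1/(f + 2) = 1/(2 + f))
153*(4*(-4) + Z(1*1 + 5))² = 153*(4*(-4) + 1/(2 + (1*1 + 5)))² = 153*(-16 + 1/(2 + (1 + 5)))² = 153*(-16 + 1/(2 + 6))² = 153*(-16 + 1/8)² = 153*(-16 + ⅛)² = 153*(-127/8)² = 153*(16129/64) = 2467737/64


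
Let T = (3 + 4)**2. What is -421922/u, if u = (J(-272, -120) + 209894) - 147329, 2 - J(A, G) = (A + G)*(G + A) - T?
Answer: 210961/45524 ≈ 4.6341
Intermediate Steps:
T = 49 (T = 7**2 = 49)
J(A, G) = 51 - (A + G)**2 (J(A, G) = 2 - ((A + G)*(G + A) - 1*49) = 2 - ((A + G)*(A + G) - 49) = 2 - ((A + G)**2 - 49) = 2 - (-49 + (A + G)**2) = 2 + (49 - (A + G)**2) = 51 - (A + G)**2)
u = -91048 (u = ((51 - (-272 - 120)**2) + 209894) - 147329 = ((51 - 1*(-392)**2) + 209894) - 147329 = ((51 - 1*153664) + 209894) - 147329 = ((51 - 153664) + 209894) - 147329 = (-153613 + 209894) - 147329 = 56281 - 147329 = -91048)
-421922/u = -421922/(-91048) = -421922*(-1/91048) = 210961/45524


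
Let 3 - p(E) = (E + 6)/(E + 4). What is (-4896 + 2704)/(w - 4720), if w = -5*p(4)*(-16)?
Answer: 548/1145 ≈ 0.47860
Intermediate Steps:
p(E) = 3 - (6 + E)/(4 + E) (p(E) = 3 - (E + 6)/(E + 4) = 3 - (6 + E)/(4 + E))
w = 140 (w = -10*(3 + 4)/(4 + 4)*(-16) = -10*7/8*(-16) = -5*7/4*(-16) = -35/4*(-16) = 140)
(-4896 + 2704)/(w - 4720) = (-4896 + 2704)/(140 - 4720) = -2192/(-4580) = -2192*(-1/4580) = 548/1145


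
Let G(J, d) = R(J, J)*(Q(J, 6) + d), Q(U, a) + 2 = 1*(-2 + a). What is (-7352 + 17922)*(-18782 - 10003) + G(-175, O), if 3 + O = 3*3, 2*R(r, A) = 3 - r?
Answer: -304256738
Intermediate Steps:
Q(U, a) = -4 + a (Q(U, a) = -2 + 1*(-2 + a) = -2 + (-2 + a) = -4 + a)
R(r, A) = 3/2 - r/2 (R(r, A) = (3 - r)/2 = 3/2 - r/2)
O = 6 (O = -3 + 3*3 = -3 + 9 = 6)
G(J, d) = (2 + d)*(3/2 - J/2) (G(J, d) = (3/2 - J/2)*((-4 + 6) + d) = (3/2 - J/2)*(2 + d) = (2 + d)*(3/2 - J/2))
(-7352 + 17922)*(-18782 - 10003) + G(-175, O) = (-7352 + 17922)*(-18782 - 10003) - (-3 - 175)*(2 + 6)/2 = 10570*(-28785) - 1/2*(-178)*8 = -304257450 + 712 = -304256738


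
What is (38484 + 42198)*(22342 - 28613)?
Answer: -505956822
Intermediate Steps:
(38484 + 42198)*(22342 - 28613) = 80682*(-6271) = -505956822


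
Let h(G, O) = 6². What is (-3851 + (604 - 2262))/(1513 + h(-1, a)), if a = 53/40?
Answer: -5509/1549 ≈ -3.5565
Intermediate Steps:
a = 53/40 (a = 53*(1/40) = 53/40 ≈ 1.3250)
h(G, O) = 36
(-3851 + (604 - 2262))/(1513 + h(-1, a)) = (-3851 + (604 - 2262))/(1513 + 36) = (-3851 - 1658)/1549 = -5509*1/1549 = -5509/1549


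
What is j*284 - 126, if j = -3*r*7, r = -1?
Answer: 5838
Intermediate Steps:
j = 21 (j = -3*(-1)*7 = 3*7 = 21)
j*284 - 126 = 21*284 - 126 = 5964 - 126 = 5838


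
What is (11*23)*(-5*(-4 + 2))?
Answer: 2530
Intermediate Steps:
(11*23)*(-5*(-4 + 2)) = 253*(-5*(-2)) = 253*10 = 2530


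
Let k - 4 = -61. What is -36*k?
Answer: 2052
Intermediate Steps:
k = -57 (k = 4 - 61 = -57)
-36*k = -36*(-57) = 2052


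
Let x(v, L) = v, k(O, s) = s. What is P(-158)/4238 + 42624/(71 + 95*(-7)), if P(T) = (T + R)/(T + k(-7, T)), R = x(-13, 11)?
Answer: -3171238901/44193864 ≈ -71.757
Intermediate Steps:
R = -13
P(T) = (-13 + T)/(2*T) (P(T) = (T - 13)/(T + T) = (-13 + T)/((2*T)) = (-13 + T)*(1/(2*T)) = (-13 + T)/(2*T))
P(-158)/4238 + 42624/(71 + 95*(-7)) = ((½)*(-13 - 158)/(-158))/4238 + 42624/(71 + 95*(-7)) = ((½)*(-1/158)*(-171))*(1/4238) + 42624/(71 - 665) = (171/316)*(1/4238) + 42624/(-594) = 171/1339208 + 42624*(-1/594) = 171/1339208 - 2368/33 = -3171238901/44193864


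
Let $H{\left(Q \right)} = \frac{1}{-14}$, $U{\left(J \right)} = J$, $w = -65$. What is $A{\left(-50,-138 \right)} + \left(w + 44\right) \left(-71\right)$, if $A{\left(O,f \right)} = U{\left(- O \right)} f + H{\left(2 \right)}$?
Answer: $- \frac{75727}{14} \approx -5409.1$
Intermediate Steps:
$H{\left(Q \right)} = - \frac{1}{14}$
$A{\left(O,f \right)} = - \frac{1}{14} - O f$ ($A{\left(O,f \right)} = - O f - \frac{1}{14} = - \frac{1}{14} - O f$)
$A{\left(-50,-138 \right)} + \left(w + 44\right) \left(-71\right) = \left(- \frac{1}{14} - \left(-50\right) \left(-138\right)\right) + \left(-65 + 44\right) \left(-71\right) = \left(- \frac{1}{14} - 6900\right) - -1491 = - \frac{96601}{14} + 1491 = - \frac{75727}{14}$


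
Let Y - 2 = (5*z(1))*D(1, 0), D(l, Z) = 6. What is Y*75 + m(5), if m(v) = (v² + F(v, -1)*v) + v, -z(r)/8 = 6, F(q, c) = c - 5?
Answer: -107850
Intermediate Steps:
F(q, c) = -5 + c
z(r) = -48 (z(r) = -8*6 = -48)
Y = -1438 (Y = 2 + (5*(-48))*6 = 2 - 240*6 = 2 - 1440 = -1438)
m(v) = v² - 5*v (m(v) = (v² + (-5 - 1)*v) + v = (v² - 6*v) + v = v² - 5*v)
Y*75 + m(5) = -1438*75 + 5*(-5 + 5) = -107850 + 5*0 = -107850 + 0 = -107850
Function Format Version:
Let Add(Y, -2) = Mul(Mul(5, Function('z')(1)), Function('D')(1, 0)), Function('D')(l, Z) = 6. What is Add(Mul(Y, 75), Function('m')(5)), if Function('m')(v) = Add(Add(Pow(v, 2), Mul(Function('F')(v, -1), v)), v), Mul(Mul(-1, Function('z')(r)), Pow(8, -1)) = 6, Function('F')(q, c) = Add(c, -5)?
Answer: -107850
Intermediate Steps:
Function('F')(q, c) = Add(-5, c)
Function('z')(r) = -48 (Function('z')(r) = Mul(-8, 6) = -48)
Y = -1438 (Y = Add(2, Mul(Mul(5, -48), 6)) = Add(2, Mul(-240, 6)) = Add(2, -1440) = -1438)
Function('m')(v) = Add(Pow(v, 2), Mul(-5, v)) (Function('m')(v) = Add(Add(Pow(v, 2), Mul(Add(-5, -1), v)), v) = Add(Add(Pow(v, 2), Mul(-6, v)), v) = Add(Pow(v, 2), Mul(-5, v)))
Add(Mul(Y, 75), Function('m')(5)) = Add(Mul(-1438, 75), Mul(5, Add(-5, 5))) = Add(-107850, Mul(5, 0)) = Add(-107850, 0) = -107850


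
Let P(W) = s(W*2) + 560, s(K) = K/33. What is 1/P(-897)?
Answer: 11/5562 ≈ 0.0019777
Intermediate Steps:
s(K) = K/33 (s(K) = K*(1/33) = K/33)
P(W) = 560 + 2*W/33 (P(W) = (W*2)/33 + 560 = (2*W)/33 + 560 = 2*W/33 + 560 = 560 + 2*W/33)
1/P(-897) = 1/(560 + (2/33)*(-897)) = 1/(560 - 598/11) = 1/(5562/11) = 11/5562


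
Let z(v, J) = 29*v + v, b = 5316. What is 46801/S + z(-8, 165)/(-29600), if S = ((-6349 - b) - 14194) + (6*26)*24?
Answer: -690001/327302 ≈ -2.1081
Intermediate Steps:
z(v, J) = 30*v
S = -22115 (S = ((-6349 - 1*5316) - 14194) + (6*26)*24 = ((-6349 - 5316) - 14194) + 156*24 = (-11665 - 14194) + 3744 = -25859 + 3744 = -22115)
46801/S + z(-8, 165)/(-29600) = 46801/(-22115) + (30*(-8))/(-29600) = 46801*(-1/22115) - 240*(-1/29600) = -46801/22115 + 3/370 = -690001/327302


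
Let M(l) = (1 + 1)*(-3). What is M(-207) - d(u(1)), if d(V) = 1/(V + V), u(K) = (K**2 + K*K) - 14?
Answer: -143/24 ≈ -5.9583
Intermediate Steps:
u(K) = -14 + 2*K**2 (u(K) = (K**2 + K**2) - 14 = 2*K**2 - 14 = -14 + 2*K**2)
d(V) = 1/(2*V)
M(l) = -6 (M(l) = 2*(-3) = -6)
M(-207) - d(u(1)) = -6 - 1/(2*(-14 + 2*1**2)) = -6 - 1/(2*(-14 + 2*1)) = -6 - 1/(2*(-14 + 2)) = -6 - 1/(2*(-12)) = -6 - (-1)/(2*12) = -6 - 1*(-1/24) = -6 + 1/24 = -143/24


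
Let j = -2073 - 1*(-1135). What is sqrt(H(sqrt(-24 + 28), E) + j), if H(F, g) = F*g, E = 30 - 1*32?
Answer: I*sqrt(942) ≈ 30.692*I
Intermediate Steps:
E = -2 (E = 30 - 32 = -2)
j = -938 (j = -2073 + 1135 = -938)
sqrt(H(sqrt(-24 + 28), E) + j) = sqrt(sqrt(-24 + 28)*(-2) - 938) = sqrt(sqrt(4)*(-2) - 938) = sqrt(2*(-2) - 938) = sqrt(-4 - 938) = sqrt(-942) = I*sqrt(942)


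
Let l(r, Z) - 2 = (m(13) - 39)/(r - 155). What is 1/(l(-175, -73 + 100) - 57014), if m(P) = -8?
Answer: -330/18813913 ≈ -1.7540e-5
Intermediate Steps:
l(r, Z) = 2 - 47/(-155 + r) (l(r, Z) = 2 + (-8 - 39)/(r - 155) = 2 - 47/(-155 + r))
1/(l(-175, -73 + 100) - 57014) = 1/((-357 + 2*(-175))/(-155 - 175) - 57014) = 1/((-357 - 350)/(-330) - 57014) = 1/(-1/330*(-707) - 57014) = 1/(707/330 - 57014) = 1/(-18813913/330) = -330/18813913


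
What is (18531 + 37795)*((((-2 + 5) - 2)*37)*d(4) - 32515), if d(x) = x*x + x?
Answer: -1789758650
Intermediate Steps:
d(x) = x + x² (d(x) = x² + x = x + x²)
(18531 + 37795)*((((-2 + 5) - 2)*37)*d(4) - 32515) = (18531 + 37795)*((((-2 + 5) - 2)*37)*(4*(1 + 4)) - 32515) = 56326*(((3 - 2)*37)*(4*5) - 32515) = 56326*((1*37)*20 - 32515) = 56326*(37*20 - 32515) = 56326*(740 - 32515) = 56326*(-31775) = -1789758650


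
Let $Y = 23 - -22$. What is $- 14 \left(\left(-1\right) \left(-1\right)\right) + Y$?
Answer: $31$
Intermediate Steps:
$Y = 45$ ($Y = 23 + 22 = 45$)
$- 14 \left(\left(-1\right) \left(-1\right)\right) + Y = - 14 \left(\left(-1\right) \left(-1\right)\right) + 45 = \left(-14\right) 1 + 45 = -14 + 45 = 31$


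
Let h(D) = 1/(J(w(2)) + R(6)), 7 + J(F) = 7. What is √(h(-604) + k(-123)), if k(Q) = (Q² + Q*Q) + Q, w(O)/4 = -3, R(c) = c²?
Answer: √1084861/6 ≈ 173.59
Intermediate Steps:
w(O) = -12 (w(O) = 4*(-3) = -12)
k(Q) = Q + 2*Q² (k(Q) = (Q² + Q²) + Q = 2*Q² + Q = Q + 2*Q²)
J(F) = 0 (J(F) = -7 + 7 = 0)
h(D) = 1/36 (h(D) = 1/(0 + 6²) = 1/(0 + 36) = 1/36)
√(h(-604) + k(-123)) = √(1/36 - 123*(1 + 2*(-123))) = √(1/36 - 123*(1 - 246)) = √(1/36 - 123*(-245)) = √(1/36 + 30135) = √(1084861/36) = √1084861/6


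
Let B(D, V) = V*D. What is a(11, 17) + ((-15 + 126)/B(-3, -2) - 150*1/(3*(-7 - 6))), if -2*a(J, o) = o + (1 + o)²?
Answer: -1926/13 ≈ -148.15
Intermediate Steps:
a(J, o) = -o/2 - (1 + o)²/2 (a(J, o) = -(o + (1 + o)²)/2 = -o/2 - (1 + o)²/2)
B(D, V) = D*V
a(11, 17) + ((-15 + 126)/B(-3, -2) - 150*1/(3*(-7 - 6))) = (-½*17 - (1 + 17)²/2) + ((-15 + 126)/((-3*(-2))) - 150*1/(3*(-7 - 6))) = (-17/2 - ½*18²) + (111/6 - 150/(3*(-13))) = (-17/2 - ½*324) + (111*(⅙) - 150/(-39)) = (-17/2 - 162) + (37/2 - 150*(-1/39)) = -341/2 + (37/2 + 50/13) = -341/2 + 581/26 = -1926/13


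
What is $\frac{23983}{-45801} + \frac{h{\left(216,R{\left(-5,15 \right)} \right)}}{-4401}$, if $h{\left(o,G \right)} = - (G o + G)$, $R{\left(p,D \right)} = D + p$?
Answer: $- \frac{684557}{22396689} \approx -0.030565$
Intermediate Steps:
$h{\left(o,G \right)} = - G - G o$ ($h{\left(o,G \right)} = - (G + G o) = - G - G o$)
$\frac{23983}{-45801} + \frac{h{\left(216,R{\left(-5,15 \right)} \right)}}{-4401} = \frac{23983}{-45801} + \frac{\left(-1\right) \left(15 - 5\right) \left(1 + 216\right)}{-4401} = 23983 \left(- \frac{1}{45801}\right) + \left(-1\right) 10 \cdot 217 \left(- \frac{1}{4401}\right) = - \frac{23983}{45801} - - \frac{2170}{4401} = - \frac{23983}{45801} + \frac{2170}{4401} = - \frac{684557}{22396689}$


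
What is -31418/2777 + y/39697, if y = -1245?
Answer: -1250657711/110238569 ≈ -11.345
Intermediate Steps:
-31418/2777 + y/39697 = -31418/2777 - 1245/39697 = -1250657711/110238569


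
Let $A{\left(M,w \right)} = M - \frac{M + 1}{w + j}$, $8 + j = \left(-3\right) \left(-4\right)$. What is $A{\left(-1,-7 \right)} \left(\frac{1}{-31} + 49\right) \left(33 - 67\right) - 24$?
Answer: $\frac{50868}{31} \approx 1640.9$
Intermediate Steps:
$j = 4$ ($j = -8 - -12 = -8 + 12 = 4$)
$A{\left(M,w \right)} = M - \frac{1 + M}{4 + w}$ ($A{\left(M,w \right)} = M - \frac{M + 1}{w + 4} = M - \frac{1 + M}{4 + w}$)
$A{\left(-1,-7 \right)} \left(\frac{1}{-31} + 49\right) \left(33 - 67\right) - 24 = \frac{-1 + 3 \left(-1\right) - -7}{4 - 7} \left(\frac{1}{-31} + 49\right) \left(33 - 67\right) - 24 = \frac{-1 - 3 + 7}{-3} \left(- \frac{1}{31} + 49\right) \left(-34\right) - 24 = \left(- \frac{1}{3}\right) 3 \cdot \frac{1518}{31} \left(-34\right) - 24 = \left(-1\right) \left(- \frac{51612}{31}\right) - 24 = \frac{51612}{31} - 24 = \frac{50868}{31}$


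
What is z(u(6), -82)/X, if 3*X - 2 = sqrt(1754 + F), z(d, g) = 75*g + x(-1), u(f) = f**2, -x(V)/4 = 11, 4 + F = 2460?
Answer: 6194/701 - 3097*sqrt(4210)/701 ≈ -277.82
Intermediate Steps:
F = 2456 (F = -4 + 2460 = 2456)
x(V) = -44 (x(V) = -4*11 = -44)
z(d, g) = -44 + 75*g (z(d, g) = 75*g - 44 = -44 + 75*g)
X = 2/3 + sqrt(4210)/3 (X = 2/3 + sqrt(1754 + 2456)/3 = 2/3 + sqrt(4210)/3 ≈ 22.295)
z(u(6), -82)/X = (-44 + 75*(-82))/(2/3 + sqrt(4210)/3) = (-44 - 6150)/(2/3 + sqrt(4210)/3) = -6194/(2/3 + sqrt(4210)/3)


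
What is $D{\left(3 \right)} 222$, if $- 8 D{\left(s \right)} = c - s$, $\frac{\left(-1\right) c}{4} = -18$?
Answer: $- \frac{7659}{4} \approx -1914.8$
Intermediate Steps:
$c = 72$ ($c = \left(-4\right) \left(-18\right) = 72$)
$D{\left(s \right)} = -9 + \frac{s}{8}$ ($D{\left(s \right)} = - \frac{72 - s}{8} = -9 + \frac{s}{8}$)
$D{\left(3 \right)} 222 = \left(-9 + \frac{1}{8} \cdot 3\right) 222 = \left(-9 + \frac{3}{8}\right) 222 = \left(- \frac{69}{8}\right) 222 = - \frac{7659}{4}$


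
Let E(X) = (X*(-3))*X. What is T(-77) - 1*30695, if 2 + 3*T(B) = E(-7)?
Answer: -92234/3 ≈ -30745.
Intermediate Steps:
E(X) = -3*X**2 (E(X) = (-3*X)*X = -3*X**2)
T(B) = -149/3 (T(B) = -2/3 + (-3*(-7)**2)/3 = -2/3 + (-3*49)/3 = -2/3 + (1/3)*(-147) = -2/3 - 49 = -149/3)
T(-77) - 1*30695 = -149/3 - 1*30695 = -149/3 - 30695 = -92234/3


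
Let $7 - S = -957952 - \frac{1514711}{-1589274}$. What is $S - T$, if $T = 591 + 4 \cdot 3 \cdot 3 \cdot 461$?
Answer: $\frac{1495142964817}{1589274} \approx 9.4077 \cdot 10^{5}$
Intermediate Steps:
$S = \frac{1522457817055}{1589274}$ ($S = 7 - \left(-957952 - \frac{1514711}{-1589274}\right) = 7 - \left(-957952 - - \frac{1514711}{1589274}\right) = 7 - \left(-957952 + \frac{1514711}{1589274}\right) = 7 - - \frac{1522446692137}{1589274} = 7 + \frac{1522446692137}{1589274} = \frac{1522457817055}{1589274} \approx 9.5796 \cdot 10^{5}$)
$T = 17187$ ($T = 591 + 12 \cdot 3 \cdot 461 = 591 + 36 \cdot 461 = 591 + 16596 = 17187$)
$S - T = \frac{1522457817055}{1589274} - 17187 = \frac{1495142964817}{1589274}$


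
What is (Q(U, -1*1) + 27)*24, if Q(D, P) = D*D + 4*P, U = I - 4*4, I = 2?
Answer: 5256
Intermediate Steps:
U = -14 (U = 2 - 4*4 = 2 - 16 = -14)
Q(D, P) = D² + 4*P
(Q(U, -1*1) + 27)*24 = (((-14)² + 4*(-1*1)) + 27)*24 = ((196 + 4*(-1)) + 27)*24 = ((196 - 4) + 27)*24 = (192 + 27)*24 = 219*24 = 5256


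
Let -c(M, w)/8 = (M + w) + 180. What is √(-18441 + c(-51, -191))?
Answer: I*√17945 ≈ 133.96*I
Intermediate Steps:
c(M, w) = -1440 - 8*M - 8*w (c(M, w) = -8*((M + w) + 180) = -8*(180 + M + w) = -1440 - 8*M - 8*w)
√(-18441 + c(-51, -191)) = √(-18441 + (-1440 - 8*(-51) - 8*(-191))) = √(-18441 + (-1440 + 408 + 1528)) = √(-18441 + 496) = √(-17945) = I*√17945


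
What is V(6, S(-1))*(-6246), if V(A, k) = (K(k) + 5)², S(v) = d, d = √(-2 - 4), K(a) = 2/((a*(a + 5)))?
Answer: 2082*(-700*√6 + 1483*I)/(-19*I + 10*√6) ≈ -1.5204e+5 + 8119.4*I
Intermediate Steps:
K(a) = 2/(a*(5 + a)) (K(a) = 2/((a*(5 + a))) = 2*(1/(a*(5 + a))) = 2/(a*(5 + a)))
d = I*√6 (d = √(-6) = I*√6 ≈ 2.4495*I)
S(v) = I*√6
V(A, k) = (5 + 2/(k*(5 + k)))² (V(A, k) = (2/(k*(5 + k)) + 5)² = (5 + 2/(k*(5 + k)))²)
V(6, S(-1))*(-6246) = (5 + 2/(((I*√6))*(5 + I*√6)))²*(-6246) = (5 + 2*(-I*√6/6)/(5 + I*√6))²*(-6246) = (5 - I*√6/(3*(5 + I*√6)))²*(-6246) = -6246*(5 - I*√6/(3*(5 + I*√6)))²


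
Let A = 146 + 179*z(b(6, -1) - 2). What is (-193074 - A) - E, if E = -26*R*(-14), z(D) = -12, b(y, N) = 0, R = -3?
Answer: -189980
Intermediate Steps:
E = -1092 (E = -26*(-3)*(-14) = 78*(-14) = -1092)
A = -2002 (A = 146 + 179*(-12) = 146 - 2148 = -2002)
(-193074 - A) - E = (-193074 - 1*(-2002)) - 1*(-1092) = (-193074 + 2002) + 1092 = -191072 + 1092 = -189980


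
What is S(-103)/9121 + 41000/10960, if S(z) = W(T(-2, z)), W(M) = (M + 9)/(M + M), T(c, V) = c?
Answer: 2671013/714044 ≈ 3.7407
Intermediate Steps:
W(M) = (9 + M)/(2*M) (W(M) = (9 + M)/((2*M)) = (9 + M)*(1/(2*M)) = (9 + M)/(2*M))
S(z) = -7/4 (S(z) = (1/2)*(9 - 2)/(-2) = (1/2)*(-1/2)*7 = -7/4)
S(-103)/9121 + 41000/10960 = -7/4/9121 + 41000/10960 = -7/4*1/9121 + 41000*(1/10960) = -1/5212 + 1025/274 = 2671013/714044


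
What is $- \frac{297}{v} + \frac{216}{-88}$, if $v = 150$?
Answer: $- \frac{2439}{550} \approx -4.4345$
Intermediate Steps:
$- \frac{297}{v} + \frac{216}{-88} = - \frac{297}{150} + \frac{216}{-88} = \left(-297\right) \frac{1}{150} + 216 \left(- \frac{1}{88}\right) = - \frac{99}{50} - \frac{27}{11} = - \frac{2439}{550}$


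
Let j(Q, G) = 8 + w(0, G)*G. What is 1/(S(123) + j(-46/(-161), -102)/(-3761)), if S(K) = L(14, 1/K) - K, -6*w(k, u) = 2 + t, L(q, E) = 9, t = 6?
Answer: -3761/428898 ≈ -0.0087690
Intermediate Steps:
w(k, u) = -4/3 (w(k, u) = -(2 + 6)/6 = -⅙*8 = -4/3)
j(Q, G) = 8 - 4*G/3
S(K) = 9 - K
1/(S(123) + j(-46/(-161), -102)/(-3761)) = 1/((9 - 1*123) + (8 - 4/3*(-102))/(-3761)) = 1/((9 - 123) + (8 + 136)*(-1/3761)) = 1/(-114 + 144*(-1/3761)) = 1/(-114 - 144/3761) = 1/(-428898/3761) = -3761/428898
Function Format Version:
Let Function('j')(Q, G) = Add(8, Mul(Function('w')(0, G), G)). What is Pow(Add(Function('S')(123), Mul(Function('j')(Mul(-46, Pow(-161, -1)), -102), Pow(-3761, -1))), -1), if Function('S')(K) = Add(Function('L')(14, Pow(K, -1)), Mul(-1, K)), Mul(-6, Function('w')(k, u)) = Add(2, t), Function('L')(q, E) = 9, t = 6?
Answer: Rational(-3761, 428898) ≈ -0.0087690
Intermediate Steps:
Function('w')(k, u) = Rational(-4, 3) (Function('w')(k, u) = Mul(Rational(-1, 6), Add(2, 6)) = Mul(Rational(-1, 6), 8) = Rational(-4, 3))
Function('j')(Q, G) = Add(8, Mul(Rational(-4, 3), G))
Function('S')(K) = Add(9, Mul(-1, K))
Pow(Add(Function('S')(123), Mul(Function('j')(Mul(-46, Pow(-161, -1)), -102), Pow(-3761, -1))), -1) = Pow(Add(Add(9, Mul(-1, 123)), Mul(Add(8, Mul(Rational(-4, 3), -102)), Pow(-3761, -1))), -1) = Pow(Add(Add(9, -123), Mul(Add(8, 136), Rational(-1, 3761))), -1) = Pow(Add(-114, Mul(144, Rational(-1, 3761))), -1) = Pow(Add(-114, Rational(-144, 3761)), -1) = Pow(Rational(-428898, 3761), -1) = Rational(-3761, 428898)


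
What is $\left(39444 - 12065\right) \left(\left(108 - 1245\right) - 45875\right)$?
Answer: $-1287141548$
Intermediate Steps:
$\left(39444 - 12065\right) \left(\left(108 - 1245\right) - 45875\right) = 27379 \left(\left(108 - 1245\right) - 45875\right) = 27379 \left(-1137 - 45875\right) = 27379 \left(-47012\right) = -1287141548$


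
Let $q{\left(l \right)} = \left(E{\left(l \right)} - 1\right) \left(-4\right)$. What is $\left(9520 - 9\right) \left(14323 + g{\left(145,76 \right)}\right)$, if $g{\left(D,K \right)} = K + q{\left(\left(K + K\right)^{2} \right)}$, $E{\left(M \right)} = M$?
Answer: $-741981643$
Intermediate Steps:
$q{\left(l \right)} = 4 - 4 l$ ($q{\left(l \right)} = \left(l - 1\right) \left(-4\right) = \left(-1 + l\right) \left(-4\right) = 4 - 4 l$)
$g{\left(D,K \right)} = 4 + K - 16 K^{2}$ ($g{\left(D,K \right)} = K - \left(-4 + 4 \left(K + K\right)^{2}\right) = K - \left(-4 + 4 \left(2 K\right)^{2}\right) = K - \left(-4 + 4 \cdot 4 K^{2}\right) = K - \left(-4 + 16 K^{2}\right) = 4 + K - 16 K^{2}$)
$\left(9520 - 9\right) \left(14323 + g{\left(145,76 \right)}\right) = \left(9520 - 9\right) \left(14323 + \left(4 + 76 - 16 \cdot 76^{2}\right)\right) = 9511 \left(14323 + \left(4 + 76 - 92416\right)\right) = 9511 \left(14323 - 92336\right) = 9511 \left(-78013\right) = -741981643$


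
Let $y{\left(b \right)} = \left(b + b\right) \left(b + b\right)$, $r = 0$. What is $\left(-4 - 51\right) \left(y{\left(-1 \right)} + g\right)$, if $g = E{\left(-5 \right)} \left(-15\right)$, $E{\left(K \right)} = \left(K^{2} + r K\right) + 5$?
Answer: $24530$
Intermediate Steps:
$y{\left(b \right)} = 4 b^{2}$ ($y{\left(b \right)} = 2 b 2 b = 4 b^{2}$)
$E{\left(K \right)} = 5 + K^{2}$ ($E{\left(K \right)} = \left(K^{2} + 0 K\right) + 5 = \left(K^{2} + 0\right) + 5 = K^{2} + 5 = 5 + K^{2}$)
$g = -450$ ($g = \left(5 + \left(-5\right)^{2}\right) \left(-15\right) = \left(5 + 25\right) \left(-15\right) = 30 \left(-15\right) = -450$)
$\left(-4 - 51\right) \left(y{\left(-1 \right)} + g\right) = \left(-4 - 51\right) \left(4 \left(-1\right)^{2} - 450\right) = \left(-4 - 51\right) \left(4 \cdot 1 - 450\right) = - 55 \left(4 - 450\right) = \left(-55\right) \left(-446\right) = 24530$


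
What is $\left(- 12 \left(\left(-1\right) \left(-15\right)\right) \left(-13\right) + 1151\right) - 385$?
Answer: $3106$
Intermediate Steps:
$\left(- 12 \left(\left(-1\right) \left(-15\right)\right) \left(-13\right) + 1151\right) - 385 = \left(\left(-12\right) 15 \left(-13\right) + 1151\right) - 385 = \left(\left(-180\right) \left(-13\right) + 1151\right) - 385 = \left(2340 + 1151\right) - 385 = 3491 - 385 = 3106$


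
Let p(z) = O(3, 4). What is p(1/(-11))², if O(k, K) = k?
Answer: 9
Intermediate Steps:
p(z) = 3
p(1/(-11))² = 3² = 9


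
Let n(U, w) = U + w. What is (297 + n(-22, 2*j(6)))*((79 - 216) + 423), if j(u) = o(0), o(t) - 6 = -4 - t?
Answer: 79794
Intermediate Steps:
o(t) = 2 - t (o(t) = 6 + (-4 - t) = 2 - t)
j(u) = 2 (j(u) = 2 - 1*0 = 2 + 0 = 2)
(297 + n(-22, 2*j(6)))*((79 - 216) + 423) = (297 + (-22 + 2*2))*((79 - 216) + 423) = (297 + (-22 + 4))*(-137 + 423) = (297 - 18)*286 = 279*286 = 79794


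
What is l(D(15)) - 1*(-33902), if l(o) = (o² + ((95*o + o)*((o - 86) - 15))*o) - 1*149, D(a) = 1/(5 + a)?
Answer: 67457549/2000 ≈ 33729.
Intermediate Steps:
l(o) = -149 + o² + 96*o²*(-101 + o) (l(o) = (o² + ((96*o)*((-86 + o) - 15))*o) - 149 = (o² + ((96*o)*(-101 + o))*o) - 149 = (o² + (96*o*(-101 + o))*o) - 149 = (o² + 96*o²*(-101 + o)) - 149 = -149 + o² + 96*o²*(-101 + o))
l(D(15)) - 1*(-33902) = (-149 - 9695/(5 + 15)² + 96*(1/(5 + 15))³) - 1*(-33902) = (-149 - 9695*(1/20)² + 96*(1/20)³) + 33902 = (-149 - 9695*1/400 + 96*(1/8000)) + 33902 = (-149 - 1939/80 + 3/250) + 33902 = -346451/2000 + 33902 = 67457549/2000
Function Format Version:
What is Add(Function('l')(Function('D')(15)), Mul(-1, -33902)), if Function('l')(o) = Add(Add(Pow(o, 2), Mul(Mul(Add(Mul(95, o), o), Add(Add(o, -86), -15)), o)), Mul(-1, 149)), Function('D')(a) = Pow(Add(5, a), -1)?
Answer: Rational(67457549, 2000) ≈ 33729.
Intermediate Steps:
Function('l')(o) = Add(-149, Pow(o, 2), Mul(96, Pow(o, 2), Add(-101, o))) (Function('l')(o) = Add(Add(Pow(o, 2), Mul(Mul(Mul(96, o), Add(Add(-86, o), -15)), o)), -149) = Add(Add(Pow(o, 2), Mul(Mul(Mul(96, o), Add(-101, o)), o)), -149) = Add(Add(Pow(o, 2), Mul(Mul(96, o, Add(-101, o)), o)), -149) = Add(Add(Pow(o, 2), Mul(96, Pow(o, 2), Add(-101, o))), -149) = Add(-149, Pow(o, 2), Mul(96, Pow(o, 2), Add(-101, o))))
Add(Function('l')(Function('D')(15)), Mul(-1, -33902)) = Add(Add(-149, Mul(-9695, Pow(Pow(Add(5, 15), -1), 2)), Mul(96, Pow(Pow(Add(5, 15), -1), 3))), Mul(-1, -33902)) = Add(Add(-149, Mul(-9695, Pow(Pow(20, -1), 2)), Mul(96, Pow(Pow(20, -1), 3))), 33902) = Add(Add(-149, Mul(-9695, Pow(Rational(1, 20), 2)), Mul(96, Pow(Rational(1, 20), 3))), 33902) = Add(Add(-149, Mul(-9695, Rational(1, 400)), Mul(96, Rational(1, 8000))), 33902) = Add(Add(-149, Rational(-1939, 80), Rational(3, 250)), 33902) = Add(Rational(-346451, 2000), 33902) = Rational(67457549, 2000)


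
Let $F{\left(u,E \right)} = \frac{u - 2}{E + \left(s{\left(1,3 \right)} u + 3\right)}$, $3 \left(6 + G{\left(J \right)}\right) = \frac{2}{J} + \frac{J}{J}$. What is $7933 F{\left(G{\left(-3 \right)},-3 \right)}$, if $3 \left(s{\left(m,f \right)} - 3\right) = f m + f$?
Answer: $\frac{563243}{265} \approx 2125.4$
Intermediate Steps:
$s{\left(m,f \right)} = 3 + \frac{f}{3} + \frac{f m}{3}$ ($s{\left(m,f \right)} = 3 + \frac{f m + f}{3} = 3 + \frac{f + f m}{3} = 3 + \left(\frac{f}{3} + \frac{f m}{3}\right) = 3 + \frac{f}{3} + \frac{f m}{3}$)
$G{\left(J \right)} = - \frac{17}{3} + \frac{2}{3 J}$ ($G{\left(J \right)} = -6 + \frac{\frac{2}{J} + \frac{J}{J}}{3} = -6 + \frac{\frac{2}{J} + 1}{3} = -6 + \frac{1 + \frac{2}{J}}{3} = -6 + \left(\frac{1}{3} + \frac{2}{3 J}\right) = - \frac{17}{3} + \frac{2}{3 J}$)
$F{\left(u,E \right)} = \frac{-2 + u}{3 + E + 5 u}$ ($F{\left(u,E \right)} = \frac{u - 2}{E + \left(\left(3 + \frac{1}{3} \cdot 3 + \frac{1}{3} \cdot 3 \cdot 1\right) u + 3\right)} = \frac{-2 + u}{E + \left(\left(3 + 1 + 1\right) u + 3\right)} = \frac{-2 + u}{E + \left(5 u + 3\right)} = \frac{-2 + u}{E + \left(3 + 5 u\right)} = \frac{-2 + u}{3 + E + 5 u}$)
$7933 F{\left(G{\left(-3 \right)},-3 \right)} = 7933 \frac{-2 + \frac{2 - -51}{3 \left(-3\right)}}{3 - 3 + 5 \frac{2 - -51}{3 \left(-3\right)}} = 7933 \frac{-2 + \frac{1}{3} \left(- \frac{1}{3}\right) \left(2 + 51\right)}{3 - 3 + 5 \cdot \frac{1}{3} \left(- \frac{1}{3}\right) \left(2 + 51\right)} = 7933 \frac{-2 + \frac{1}{3} \left(- \frac{1}{3}\right) 53}{3 - 3 + 5 \cdot \frac{1}{3} \left(- \frac{1}{3}\right) 53} = 7933 \frac{-2 - \frac{53}{9}}{3 - 3 + 5 \left(- \frac{53}{9}\right)} = 7933 \frac{1}{3 - 3 - \frac{265}{9}} \left(- \frac{71}{9}\right) = 7933 \frac{1}{- \frac{265}{9}} \left(- \frac{71}{9}\right) = 7933 \left(\left(- \frac{9}{265}\right) \left(- \frac{71}{9}\right)\right) = 7933 \cdot \frac{71}{265} = \frac{563243}{265}$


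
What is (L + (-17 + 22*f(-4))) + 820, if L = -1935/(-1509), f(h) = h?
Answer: 360290/503 ≈ 716.28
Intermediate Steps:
L = 645/503 (L = -1935*(-1/1509) = 645/503 ≈ 1.2823)
(L + (-17 + 22*f(-4))) + 820 = (645/503 + (-17 + 22*(-4))) + 820 = (645/503 + (-17 - 88)) + 820 = (645/503 - 105) + 820 = -52170/503 + 820 = 360290/503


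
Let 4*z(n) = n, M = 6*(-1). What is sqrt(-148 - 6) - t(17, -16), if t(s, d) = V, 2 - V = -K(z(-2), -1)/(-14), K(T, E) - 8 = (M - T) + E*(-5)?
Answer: -41/28 + I*sqrt(154) ≈ -1.4643 + 12.41*I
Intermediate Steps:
M = -6
z(n) = n/4
K(T, E) = 2 - T - 5*E (K(T, E) = 8 + ((-6 - T) + E*(-5)) = 8 + ((-6 - T) - 5*E) = 8 + (-6 - T - 5*E) = 2 - T - 5*E)
V = 41/28 (V = 2 - (-(2 - (-2)/4 - 5*(-1)))/(-14) = 2 - (-(2 - 1*(-1/2) + 5))*(-1)/14 = 2 - (-(2 + 1/2 + 5))*(-1)/14 = 2 - (-1*15/2)*(-1)/14 = 2 - (-15)*(-1)/(2*14) = 2 - 1*15/28 = 2 - 15/28 = 41/28 ≈ 1.4643)
t(s, d) = 41/28
sqrt(-148 - 6) - t(17, -16) = sqrt(-148 - 6) - 1*41/28 = sqrt(-154) - 41/28 = I*sqrt(154) - 41/28 = -41/28 + I*sqrt(154)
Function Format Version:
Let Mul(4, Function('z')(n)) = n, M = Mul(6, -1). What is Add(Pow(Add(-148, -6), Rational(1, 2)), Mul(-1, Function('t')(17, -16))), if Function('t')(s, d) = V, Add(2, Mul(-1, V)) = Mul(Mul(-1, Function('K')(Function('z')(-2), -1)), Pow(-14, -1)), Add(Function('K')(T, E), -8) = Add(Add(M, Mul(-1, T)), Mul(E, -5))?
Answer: Add(Rational(-41, 28), Mul(I, Pow(154, Rational(1, 2)))) ≈ Add(-1.4643, Mul(12.410, I))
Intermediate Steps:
M = -6
Function('z')(n) = Mul(Rational(1, 4), n)
Function('K')(T, E) = Add(2, Mul(-1, T), Mul(-5, E)) (Function('K')(T, E) = Add(8, Add(Add(-6, Mul(-1, T)), Mul(E, -5))) = Add(8, Add(Add(-6, Mul(-1, T)), Mul(-5, E))) = Add(8, Add(-6, Mul(-1, T), Mul(-5, E))) = Add(2, Mul(-1, T), Mul(-5, E)))
V = Rational(41, 28) (V = Add(2, Mul(-1, Mul(Mul(-1, Add(2, Mul(-1, Mul(Rational(1, 4), -2)), Mul(-5, -1))), Pow(-14, -1)))) = Add(2, Mul(-1, Mul(Mul(-1, Add(2, Mul(-1, Rational(-1, 2)), 5)), Rational(-1, 14)))) = Add(2, Mul(-1, Mul(Mul(-1, Add(2, Rational(1, 2), 5)), Rational(-1, 14)))) = Add(2, Mul(-1, Mul(Mul(-1, Rational(15, 2)), Rational(-1, 14)))) = Add(2, Mul(-1, Mul(Rational(-15, 2), Rational(-1, 14)))) = Add(2, Mul(-1, Rational(15, 28))) = Add(2, Rational(-15, 28)) = Rational(41, 28) ≈ 1.4643)
Function('t')(s, d) = Rational(41, 28)
Add(Pow(Add(-148, -6), Rational(1, 2)), Mul(-1, Function('t')(17, -16))) = Add(Pow(Add(-148, -6), Rational(1, 2)), Mul(-1, Rational(41, 28))) = Add(Pow(-154, Rational(1, 2)), Rational(-41, 28)) = Add(Mul(I, Pow(154, Rational(1, 2))), Rational(-41, 28)) = Add(Rational(-41, 28), Mul(I, Pow(154, Rational(1, 2))))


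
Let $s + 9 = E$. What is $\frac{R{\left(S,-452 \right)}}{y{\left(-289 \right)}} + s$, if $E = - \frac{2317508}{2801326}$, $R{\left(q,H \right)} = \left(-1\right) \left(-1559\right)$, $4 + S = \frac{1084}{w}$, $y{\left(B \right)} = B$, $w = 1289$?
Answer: $- \frac{6161637986}{404791607} \approx -15.222$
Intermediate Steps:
$S = - \frac{4072}{1289}$ ($S = -4 + \frac{1084}{1289} = - \frac{4072}{1289} \approx -3.159$)
$R{\left(q,H \right)} = 1559$
$E = - \frac{1158754}{1400663}$ ($E = \left(-2317508\right) \frac{1}{2801326} = - \frac{1158754}{1400663} \approx -0.82729$)
$s = - \frac{13764721}{1400663}$ ($s = -9 - \frac{1158754}{1400663} = - \frac{13764721}{1400663} \approx -9.8273$)
$\frac{R{\left(S,-452 \right)}}{y{\left(-289 \right)}} + s = \frac{1559}{-289} - \frac{13764721}{1400663} = 1559 \left(- \frac{1}{289}\right) - \frac{13764721}{1400663} = - \frac{1559}{289} - \frac{13764721}{1400663} = - \frac{6161637986}{404791607}$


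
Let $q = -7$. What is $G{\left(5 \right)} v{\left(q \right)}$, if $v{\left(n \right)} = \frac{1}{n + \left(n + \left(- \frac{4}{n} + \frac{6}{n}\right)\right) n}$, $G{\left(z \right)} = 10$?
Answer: $\frac{5}{22} \approx 0.22727$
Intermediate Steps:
$v{\left(n \right)} = \frac{1}{n + n \left(n + \frac{2}{n}\right)}$ ($v{\left(n \right)} = \frac{1}{n + \left(n + \frac{2}{n}\right) n} = \frac{1}{n + n \left(n + \frac{2}{n}\right)}$)
$G{\left(5 \right)} v{\left(q \right)} = \frac{10}{2 - 7 + \left(-7\right)^{2}} = \frac{10}{2 - 7 + 49} = \frac{10}{44} = 10 \cdot \frac{1}{44} = \frac{5}{22}$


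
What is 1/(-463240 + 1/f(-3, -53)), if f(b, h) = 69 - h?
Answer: -122/56515279 ≈ -2.1587e-6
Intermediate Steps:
1/(-463240 + 1/f(-3, -53)) = 1/(-463240 + 1/(69 - 1*(-53))) = 1/(-463240 + 1/(69 + 53)) = 1/(-463240 + 1/122) = 1/(-56515279/122) = -122/56515279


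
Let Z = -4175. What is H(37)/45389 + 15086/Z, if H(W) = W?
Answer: -684583979/189499075 ≈ -3.6126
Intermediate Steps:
H(37)/45389 + 15086/Z = 37/45389 + 15086/(-4175) = 37*(1/45389) + 15086*(-1/4175) = 37/45389 - 15086/4175 = -684583979/189499075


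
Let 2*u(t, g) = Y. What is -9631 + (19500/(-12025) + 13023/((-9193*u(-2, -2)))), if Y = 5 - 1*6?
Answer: -3275485849/340141 ≈ -9629.8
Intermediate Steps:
Y = -1 (Y = 5 - 6 = -1)
u(t, g) = -1/2 (u(t, g) = (1/2)*(-1) = -1/2)
-9631 + (19500/(-12025) + 13023/((-9193*u(-2, -2)))) = -9631 + (19500/(-12025) + 13023/((-9193*(-1/2)))) = -9631 + (19500*(-1/12025) + 13023/(9193/2)) = -9631 + (-60/37 + 13023*(2/9193)) = -9631 + (-60/37 + 26046/9193) = -9631 + 412122/340141 = -3275485849/340141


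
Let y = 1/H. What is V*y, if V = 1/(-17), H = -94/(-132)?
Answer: -66/799 ≈ -0.082603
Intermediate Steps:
H = 47/66 (H = -94*(-1/132) = 47/66 ≈ 0.71212)
y = 66/47 (y = 1/(47/66) = 66/47 ≈ 1.4043)
V = -1/17 ≈ -0.058824
V*y = -1/17*66/47 = -66/799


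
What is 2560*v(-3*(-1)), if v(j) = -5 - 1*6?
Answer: -28160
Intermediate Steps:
v(j) = -11 (v(j) = -5 - 6 = -11)
2560*v(-3*(-1)) = 2560*(-11) = -28160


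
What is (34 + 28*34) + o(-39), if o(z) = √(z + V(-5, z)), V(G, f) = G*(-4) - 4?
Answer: 986 + I*√23 ≈ 986.0 + 4.7958*I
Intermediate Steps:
V(G, f) = -4 - 4*G (V(G, f) = -4*G - 4 = -4 - 4*G)
o(z) = √(16 + z) (o(z) = √(z + (-4 - 4*(-5))) = √(z + (-4 + 20)) = √(z + 16) = √(16 + z))
(34 + 28*34) + o(-39) = (34 + 28*34) + √(16 - 39) = (34 + 952) + √(-23) = 986 + I*√23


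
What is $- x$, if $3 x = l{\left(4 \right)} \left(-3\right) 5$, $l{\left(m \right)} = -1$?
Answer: $-5$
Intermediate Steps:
$x = 5$ ($x = \frac{\left(-1\right) \left(-3\right) 5}{3} = \frac{3 \cdot 5}{3} = \frac{1}{3} \cdot 15 = 5$)
$- x = \left(-1\right) 5 = -5$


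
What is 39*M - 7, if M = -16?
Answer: -631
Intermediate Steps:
39*M - 7 = 39*(-16) - 7 = -624 - 7 = -631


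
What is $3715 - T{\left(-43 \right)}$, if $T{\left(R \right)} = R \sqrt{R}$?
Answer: $3715 + 43 i \sqrt{43} \approx 3715.0 + 281.97 i$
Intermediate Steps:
$T{\left(R \right)} = R^{\frac{3}{2}}$
$3715 - T{\left(-43 \right)} = 3715 - \left(-43\right)^{\frac{3}{2}} = 3715 - - 43 i \sqrt{43} = 3715 + 43 i \sqrt{43}$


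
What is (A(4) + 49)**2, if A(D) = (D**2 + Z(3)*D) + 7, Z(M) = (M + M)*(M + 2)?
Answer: 36864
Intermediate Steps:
Z(M) = 2*M*(2 + M) (Z(M) = (2*M)*(2 + M) = 2*M*(2 + M))
A(D) = 7 + D**2 + 30*D (A(D) = (D**2 + (2*3*(2 + 3))*D) + 7 = (D**2 + (2*3*5)*D) + 7 = (D**2 + 30*D) + 7 = 7 + D**2 + 30*D)
(A(4) + 49)**2 = ((7 + 4**2 + 30*4) + 49)**2 = ((7 + 16 + 120) + 49)**2 = (143 + 49)**2 = 192**2 = 36864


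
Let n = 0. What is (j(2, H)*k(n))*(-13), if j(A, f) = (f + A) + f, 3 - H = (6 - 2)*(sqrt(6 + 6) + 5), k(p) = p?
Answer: 0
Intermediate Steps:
H = -17 - 8*sqrt(3) (H = 3 - (6 - 2)*(sqrt(6 + 6) + 5) = 3 - 4*(sqrt(12) + 5) = 3 - 4*(2*sqrt(3) + 5) = 3 - 4*(5 + 2*sqrt(3)) = 3 - (20 + 8*sqrt(3)) = 3 + (-20 - 8*sqrt(3)) = -17 - 8*sqrt(3) ≈ -30.856)
j(A, f) = A + 2*f (j(A, f) = (A + f) + f = A + 2*f)
(j(2, H)*k(n))*(-13) = ((2 + 2*(-17 - 8*sqrt(3)))*0)*(-13) = ((2 + (-34 - 16*sqrt(3)))*0)*(-13) = ((-32 - 16*sqrt(3))*0)*(-13) = 0*(-13) = 0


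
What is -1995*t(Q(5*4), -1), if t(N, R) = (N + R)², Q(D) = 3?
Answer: -7980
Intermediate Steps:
-1995*t(Q(5*4), -1) = -1995*(3 - 1)² = -1995*2² = -1995*4 = -7980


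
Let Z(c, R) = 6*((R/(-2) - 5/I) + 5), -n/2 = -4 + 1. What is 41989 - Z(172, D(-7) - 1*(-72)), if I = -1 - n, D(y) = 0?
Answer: 295195/7 ≈ 42171.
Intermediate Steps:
n = 6 (n = -2*(-4 + 1) = -2*(-3) = 6)
I = -7 (I = -1 - 1*6 = -1 - 6 = -7)
Z(c, R) = 240/7 - 3*R (Z(c, R) = 6*((R/(-2) - 5/(-7)) + 5) = 6*((R*(-½) - 5*(-⅐)) + 5) = 6*((-R/2 + 5/7) + 5) = 6*((5/7 - R/2) + 5) = 6*(40/7 - R/2) = 240/7 - 3*R)
41989 - Z(172, D(-7) - 1*(-72)) = 41989 - (240/7 - 3*(0 - 1*(-72))) = 41989 - (240/7 - 3*(0 + 72)) = 41989 - (240/7 - 3*72) = 41989 - (240/7 - 216) = 41989 - 1*(-1272/7) = 41989 + 1272/7 = 295195/7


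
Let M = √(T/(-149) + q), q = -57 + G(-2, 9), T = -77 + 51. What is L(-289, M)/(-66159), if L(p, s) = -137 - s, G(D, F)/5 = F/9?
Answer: 137/66159 + I*√127842/3285897 ≈ 0.0020708 + 0.00010881*I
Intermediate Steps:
T = -26
G(D, F) = 5*F/9 (G(D, F) = 5*(F/9) = 5*F/9)
q = -52 (q = -57 + (5/9)*9 = -57 + 5 = -52)
M = 3*I*√127842/149 (M = √(-26/(-149) - 52) = √(-26*(-1/149) - 52) = √(26/149 - 52) = √(-7722/149) = 3*I*√127842/149 ≈ 7.199*I)
L(-289, M)/(-66159) = (-137 - 3*I*√127842/149)/(-66159) = (-137 - 3*I*√127842/149)*(-1/66159) = 137/66159 + I*√127842/3285897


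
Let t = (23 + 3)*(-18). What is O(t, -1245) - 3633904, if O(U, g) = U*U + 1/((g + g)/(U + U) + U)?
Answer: -247896383996/72593 ≈ -3.4149e+6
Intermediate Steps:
t = -468 (t = 26*(-18) = -468)
O(U, g) = U**2 + 1/(U + g/U) (O(U, g) = U**2 + 1/((2*g)/((2*U)) + U) = U**2 + 1/((2*g)*(1/(2*U)) + U) = U**2 + 1/(g/U + U) = U**2 + 1/(U + g/U))
O(t, -1245) - 3633904 = -468*(1 + (-468)**3 - 468*(-1245))/(-1245 + (-468)**2) - 3633904 = -468*(1 - 102503232 + 582660)/(-1245 + 219024) - 3633904 = -468*(-101920571)/217779 - 3633904 = -468*1/217779*(-101920571) - 3633904 = 15899609076/72593 - 3633904 = -247896383996/72593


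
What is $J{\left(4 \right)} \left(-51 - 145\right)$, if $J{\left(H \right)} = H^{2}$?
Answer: $-3136$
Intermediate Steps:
$J{\left(4 \right)} \left(-51 - 145\right) = 4^{2} \left(-51 - 145\right) = 16 \left(-196\right) = -3136$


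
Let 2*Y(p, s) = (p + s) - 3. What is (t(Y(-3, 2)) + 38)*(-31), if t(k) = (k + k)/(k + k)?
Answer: -1209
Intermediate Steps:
Y(p, s) = -3/2 + p/2 + s/2 (Y(p, s) = ((p + s) - 3)/2 = (-3 + p + s)/2 = -3/2 + p/2 + s/2)
t(k) = 1 (t(k) = (2*k)/((2*k)) = (2*k)*(1/(2*k)) = 1)
(t(Y(-3, 2)) + 38)*(-31) = (1 + 38)*(-31) = 39*(-31) = -1209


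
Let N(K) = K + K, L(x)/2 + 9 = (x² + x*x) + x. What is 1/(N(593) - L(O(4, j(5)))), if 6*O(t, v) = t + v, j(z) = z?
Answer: 1/1192 ≈ 0.00083893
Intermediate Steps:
O(t, v) = t/6 + v/6 (O(t, v) = (t + v)/6 = t/6 + v/6)
L(x) = -18 + 2*x + 4*x² (L(x) = -18 + 2*((x² + x*x) + x) = -18 + 2*((x² + x²) + x) = -18 + 2*(2*x² + x) = -18 + 2*(x + 2*x²) = -18 + (2*x + 4*x²) = -18 + 2*x + 4*x²)
N(K) = 2*K
1/(N(593) - L(O(4, j(5)))) = 1/(2*593 - (-18 + 2*((⅙)*4 + (⅙)*5) + 4*((⅙)*4 + (⅙)*5)²)) = 1/(1186 - (-18 + 2*(⅔ + ⅚) + 4*(⅔ + ⅚)²)) = 1/(1186 - (-18 + 2*(3/2) + 4*(3/2)²)) = 1/(1186 - (-18 + 3 + 4*(9/4))) = 1/(1186 - (-18 + 3 + 9)) = 1/(1186 - 1*(-6)) = 1/(1186 + 6) = 1/1192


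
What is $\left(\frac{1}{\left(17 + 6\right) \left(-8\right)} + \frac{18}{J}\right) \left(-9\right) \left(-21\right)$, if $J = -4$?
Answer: $- \frac{156681}{184} \approx -851.53$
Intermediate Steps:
$\left(\frac{1}{\left(17 + 6\right) \left(-8\right)} + \frac{18}{J}\right) \left(-9\right) \left(-21\right) = \left(\frac{1}{\left(17 + 6\right) \left(-8\right)} + \frac{18}{-4}\right) \left(-9\right) \left(-21\right) = \left(\frac{1}{23} \left(- \frac{1}{8}\right) + 18 \left(- \frac{1}{4}\right)\right) \left(-9\right) \left(-21\right) = \left(\frac{1}{23} \left(- \frac{1}{8}\right) - \frac{9}{2}\right) \left(-9\right) \left(-21\right) = \left(- \frac{1}{184} - \frac{9}{2}\right) \left(-9\right) \left(-21\right) = \left(- \frac{829}{184}\right) \left(-9\right) \left(-21\right) = \frac{7461}{184} \left(-21\right) = - \frac{156681}{184}$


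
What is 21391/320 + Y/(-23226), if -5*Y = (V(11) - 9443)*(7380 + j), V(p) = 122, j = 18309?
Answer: -494259715/247744 ≈ -1995.0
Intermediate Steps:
Y = 239447169/5 (Y = -(122 - 9443)*(7380 + 18309)/5 = -(-9321)*25689/5 = -1/5*(-239447169) = 239447169/5 ≈ 4.7889e+7)
21391/320 + Y/(-23226) = 21391/320 + (239447169/5)/(-23226) = 21391*(1/320) + (239447169/5)*(-1/23226) = 21391/320 - 79815723/38710 = -494259715/247744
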